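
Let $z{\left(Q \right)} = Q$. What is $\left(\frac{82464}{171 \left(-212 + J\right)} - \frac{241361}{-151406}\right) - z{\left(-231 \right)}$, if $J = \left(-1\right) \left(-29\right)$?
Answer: $\frac{363177781229}{1579315986} \approx 229.96$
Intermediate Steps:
$J = 29$
$\left(\frac{82464}{171 \left(-212 + J\right)} - \frac{241361}{-151406}\right) - z{\left(-231 \right)} = \left(\frac{82464}{171 \left(-212 + 29\right)} - \frac{241361}{-151406}\right) - -231 = \left(\frac{82464}{171 \left(-183\right)} - - \frac{241361}{151406}\right) + 231 = \left(\frac{82464}{-31293} + \frac{241361}{151406}\right) + 231 = \left(82464 \left(- \frac{1}{31293}\right) + \frac{241361}{151406}\right) + 231 = \left(- \frac{27488}{10431} + \frac{241361}{151406}\right) + 231 = - \frac{1644211537}{1579315986} + 231 = \frac{363177781229}{1579315986}$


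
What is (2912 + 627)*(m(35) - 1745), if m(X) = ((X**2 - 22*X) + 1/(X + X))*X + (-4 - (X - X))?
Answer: 100341267/2 ≈ 5.0171e+7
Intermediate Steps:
m(X) = -4 + X*(X**2 + 1/(2*X) - 22*X) (m(X) = ((X**2 - 22*X) + 1/(2*X))*X + (-4 - 1*0) = ((X**2 - 22*X) + 1/(2*X))*X + (-4 + 0) = (X**2 + 1/(2*X) - 22*X)*X - 4 = X*(X**2 + 1/(2*X) - 22*X) - 4 = -4 + X*(X**2 + 1/(2*X) - 22*X))
(2912 + 627)*(m(35) - 1745) = (2912 + 627)*((-7/2 + 35**3 - 22*35**2) - 1745) = 3539*((-7/2 + 42875 - 22*1225) - 1745) = 3539*((-7/2 + 42875 - 26950) - 1745) = 3539*(31843/2 - 1745) = 3539*(28353/2) = 100341267/2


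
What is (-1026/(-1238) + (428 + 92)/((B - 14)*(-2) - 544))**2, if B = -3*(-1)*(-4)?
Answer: 301751641/5796842769 ≈ 0.052054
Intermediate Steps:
B = -12 (B = 3*(-4) = -12)
(-1026/(-1238) + (428 + 92)/((B - 14)*(-2) - 544))**2 = (-1026/(-1238) + (428 + 92)/((-12 - 14)*(-2) - 544))**2 = (-1026*(-1/1238) + 520/(-26*(-2) - 544))**2 = (513/619 + 520/(52 - 544))**2 = (513/619 + 520/(-492))**2 = (513/619 + 520*(-1/492))**2 = (513/619 - 130/123)**2 = (-17371/76137)**2 = 301751641/5796842769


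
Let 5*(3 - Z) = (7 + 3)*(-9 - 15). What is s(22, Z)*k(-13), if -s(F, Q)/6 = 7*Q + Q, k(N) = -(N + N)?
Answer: -63648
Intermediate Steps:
Z = 51 (Z = 3 - (7 + 3)*(-9 - 15)/5 = 3 - 2*(-24) = 3 - ⅕*(-240) = 3 + 48 = 51)
k(N) = -2*N
s(F, Q) = -48*Q (s(F, Q) = -6*(7*Q + Q) = -48*Q)
s(22, Z)*k(-13) = (-48*51)*(-2*(-13)) = -2448*26 = -63648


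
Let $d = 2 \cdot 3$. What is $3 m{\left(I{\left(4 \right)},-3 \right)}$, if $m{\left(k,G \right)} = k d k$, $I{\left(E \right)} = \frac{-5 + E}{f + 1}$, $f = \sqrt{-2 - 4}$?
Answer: $\frac{18}{\left(1 + i \sqrt{6}\right)^{2}} \approx -1.8367 - 1.7996 i$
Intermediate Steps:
$f = i \sqrt{6}$ ($f = \sqrt{-6} = i \sqrt{6} \approx 2.4495 i$)
$d = 6$
$I{\left(E \right)} = \frac{-5 + E}{1 + i \sqrt{6}}$ ($I{\left(E \right)} = \frac{-5 + E}{i \sqrt{6} + 1} = \frac{-5 + E}{1 + i \sqrt{6}}$)
$m{\left(k,G \right)} = 6 k^{2}$ ($m{\left(k,G \right)} = k 6 k = 6 k k = 6 k^{2}$)
$3 m{\left(I{\left(4 \right)},-3 \right)} = 3 \cdot 6 \left(\frac{-5 + 4}{1 + i \sqrt{6}}\right)^{2} = 3 \cdot 6 \left(\frac{1}{1 + i \sqrt{6}} \left(-1\right)\right)^{2} = 3 \cdot 6 \left(- \frac{1}{1 + i \sqrt{6}}\right)^{2} = 3 \frac{6}{\left(1 + i \sqrt{6}\right)^{2}} = \frac{18}{\left(1 + i \sqrt{6}\right)^{2}}$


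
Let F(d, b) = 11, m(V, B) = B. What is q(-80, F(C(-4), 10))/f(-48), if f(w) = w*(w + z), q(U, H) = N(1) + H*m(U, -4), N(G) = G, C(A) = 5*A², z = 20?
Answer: -43/1344 ≈ -0.031994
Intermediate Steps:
q(U, H) = 1 - 4*H (q(U, H) = 1 + H*(-4) = 1 - 4*H)
f(w) = w*(20 + w) (f(w) = w*(w + 20) = w*(20 + w))
q(-80, F(C(-4), 10))/f(-48) = (1 - 4*11)/((-48*(20 - 48))) = (1 - 44)/((-48*(-28))) = -43/1344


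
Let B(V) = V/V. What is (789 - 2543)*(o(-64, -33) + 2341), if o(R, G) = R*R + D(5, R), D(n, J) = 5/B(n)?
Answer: -11299268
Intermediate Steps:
B(V) = 1
D(n, J) = 5 (D(n, J) = 5/1 = 5*1 = 5)
o(R, G) = 5 + R² (o(R, G) = R*R + 5 = R² + 5 = 5 + R²)
(789 - 2543)*(o(-64, -33) + 2341) = (789 - 2543)*((5 + (-64)²) + 2341) = -1754*((5 + 4096) + 2341) = -1754*(4101 + 2341) = -1754*6442 = -11299268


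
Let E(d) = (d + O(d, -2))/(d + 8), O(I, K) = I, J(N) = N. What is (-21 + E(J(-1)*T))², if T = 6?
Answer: 729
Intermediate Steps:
E(d) = 2*d/(8 + d) (E(d) = (d + d)/(d + 8) = (2*d)/(8 + d) = 2*d/(8 + d))
(-21 + E(J(-1)*T))² = (-21 + 2*(-1*6)/(8 - 1*6))² = (-21 + 2*(-6)/(8 - 6))² = (-21 + 2*(-6)/2)² = (-21 + 2*(-6)*(½))² = (-21 - 6)² = (-27)² = 729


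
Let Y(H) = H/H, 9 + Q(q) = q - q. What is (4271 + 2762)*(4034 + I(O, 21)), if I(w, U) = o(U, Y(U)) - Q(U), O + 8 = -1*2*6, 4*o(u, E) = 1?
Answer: 113744709/4 ≈ 2.8436e+7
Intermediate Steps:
Q(q) = -9 (Q(q) = -9 + (q - q) = -9 + 0 = -9)
Y(H) = 1
o(u, E) = ¼ (o(u, E) = (¼)*1 = ¼)
O = -20 (O = -8 - 1*2*6 = -8 - 2*6 = -8 - 12 = -20)
I(w, U) = 37/4 (I(w, U) = ¼ - 1*(-9) = ¼ + 9 = 37/4)
(4271 + 2762)*(4034 + I(O, 21)) = (4271 + 2762)*(4034 + 37/4) = 7033*(16173/4) = 113744709/4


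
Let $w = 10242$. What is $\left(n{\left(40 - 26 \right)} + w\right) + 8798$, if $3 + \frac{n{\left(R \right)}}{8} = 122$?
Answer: $19992$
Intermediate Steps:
$n{\left(R \right)} = 952$ ($n{\left(R \right)} = -24 + 8 \cdot 122 = -24 + 976 = 952$)
$\left(n{\left(40 - 26 \right)} + w\right) + 8798 = \left(952 + 10242\right) + 8798 = 11194 + 8798 = 19992$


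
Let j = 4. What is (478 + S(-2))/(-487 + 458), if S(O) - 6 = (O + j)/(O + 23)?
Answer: -10166/609 ≈ -16.693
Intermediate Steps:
S(O) = 6 + (4 + O)/(23 + O) (S(O) = 6 + (O + 4)/(O + 23) = 6 + (4 + O)/(23 + O))
(478 + S(-2))/(-487 + 458) = (478 + (142 + 7*(-2))/(23 - 2))/(-487 + 458) = (478 + (142 - 14)/21)/(-29) = (478 + (1/21)*128)*(-1/29) = (478 + 128/21)*(-1/29) = (10166/21)*(-1/29) = -10166/609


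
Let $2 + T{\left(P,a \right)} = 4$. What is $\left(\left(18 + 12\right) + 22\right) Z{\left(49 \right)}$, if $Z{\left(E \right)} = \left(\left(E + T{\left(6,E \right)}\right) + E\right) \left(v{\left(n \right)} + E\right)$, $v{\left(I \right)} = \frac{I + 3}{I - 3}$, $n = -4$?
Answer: $\frac{1788800}{7} \approx 2.5554 \cdot 10^{5}$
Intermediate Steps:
$T{\left(P,a \right)} = 2$ ($T{\left(P,a \right)} = -2 + 4 = 2$)
$v{\left(I \right)} = \frac{3 + I}{-3 + I}$
$Z{\left(E \right)} = \left(2 + 2 E\right) \left(\frac{1}{7} + E\right)$ ($Z{\left(E \right)} = \left(\left(E + 2\right) + E\right) \left(\frac{3 - 4}{-3 - 4} + E\right) = \left(\left(2 + E\right) + E\right) \left(\frac{1}{-7} \left(-1\right) + E\right) = \left(2 + 2 E\right) \left(\left(- \frac{1}{7}\right) \left(-1\right) + E\right) = \left(2 + 2 E\right) \left(\frac{1}{7} + E\right)$)
$\left(\left(18 + 12\right) + 22\right) Z{\left(49 \right)} = \left(\left(18 + 12\right) + 22\right) \left(\frac{2}{7} + 2 \cdot 49^{2} + \frac{16}{7} \cdot 49\right) = \left(30 + 22\right) \left(\frac{2}{7} + 2 \cdot 2401 + 112\right) = 52 \left(\frac{2}{7} + 4802 + 112\right) = 52 \cdot \frac{34400}{7} = \frac{1788800}{7}$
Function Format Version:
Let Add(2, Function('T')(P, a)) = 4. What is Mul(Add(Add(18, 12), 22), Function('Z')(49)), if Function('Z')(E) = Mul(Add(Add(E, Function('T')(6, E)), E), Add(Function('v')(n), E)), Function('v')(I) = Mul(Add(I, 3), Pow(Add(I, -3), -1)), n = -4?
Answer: Rational(1788800, 7) ≈ 2.5554e+5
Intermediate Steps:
Function('T')(P, a) = 2 (Function('T')(P, a) = Add(-2, 4) = 2)
Function('v')(I) = Mul(Pow(Add(-3, I), -1), Add(3, I)) (Function('v')(I) = Mul(Add(3, I), Pow(Add(-3, I), -1)) = Mul(Pow(Add(-3, I), -1), Add(3, I)))
Function('Z')(E) = Mul(Add(2, Mul(2, E)), Add(Rational(1, 7), E)) (Function('Z')(E) = Mul(Add(Add(E, 2), E), Add(Mul(Pow(Add(-3, -4), -1), Add(3, -4)), E)) = Mul(Add(Add(2, E), E), Add(Mul(Pow(-7, -1), -1), E)) = Mul(Add(2, Mul(2, E)), Add(Mul(Rational(-1, 7), -1), E)) = Mul(Add(2, Mul(2, E)), Add(Rational(1, 7), E)))
Mul(Add(Add(18, 12), 22), Function('Z')(49)) = Mul(Add(Add(18, 12), 22), Add(Rational(2, 7), Mul(2, Pow(49, 2)), Mul(Rational(16, 7), 49))) = Mul(Add(30, 22), Add(Rational(2, 7), Mul(2, 2401), 112)) = Mul(52, Add(Rational(2, 7), 4802, 112)) = Mul(52, Rational(34400, 7)) = Rational(1788800, 7)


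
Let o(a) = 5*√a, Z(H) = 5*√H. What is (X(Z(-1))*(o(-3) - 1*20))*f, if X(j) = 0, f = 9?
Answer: 0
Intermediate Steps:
(X(Z(-1))*(o(-3) - 1*20))*f = (0*(5*√(-3) - 1*20))*9 = (0*(5*(I*√3) - 20))*9 = (0*(5*I*√3 - 20))*9 = (0*(-20 + 5*I*√3))*9 = 0*9 = 0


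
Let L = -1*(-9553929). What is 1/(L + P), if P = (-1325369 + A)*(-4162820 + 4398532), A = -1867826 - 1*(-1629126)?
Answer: -1/368660278199 ≈ -2.7125e-12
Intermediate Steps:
A = -238700 (A = -1867826 + 1629126 = -238700)
L = 9553929
P = -368669832128 (P = (-1325369 - 238700)*(-4162820 + 4398532) = -1564069*235712 = -368669832128)
1/(L + P) = 1/(9553929 - 368669832128) = 1/(-368660278199) = -1/368660278199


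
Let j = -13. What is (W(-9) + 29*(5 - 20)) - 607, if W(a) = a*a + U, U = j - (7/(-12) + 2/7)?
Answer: -81791/84 ≈ -973.70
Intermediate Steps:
U = -1067/84 (U = -13 - (7/(-12) + 2/7) = -13 - (7*(-1/12) + 2*(⅐)) = -13 - (-7/12 + 2/7) = -13 - 1*(-25/84) = -13 + 25/84 = -1067/84 ≈ -12.702)
W(a) = -1067/84 + a² (W(a) = a*a - 1067/84 = a² - 1067/84 = -1067/84 + a²)
(W(-9) + 29*(5 - 20)) - 607 = ((-1067/84 + (-9)²) + 29*(5 - 20)) - 607 = ((-1067/84 + 81) + 29*(-15)) - 607 = (5737/84 - 435) - 607 = -30803/84 - 607 = -81791/84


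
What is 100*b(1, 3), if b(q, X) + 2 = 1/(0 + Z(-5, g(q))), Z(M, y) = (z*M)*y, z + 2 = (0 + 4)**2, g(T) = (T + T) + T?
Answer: -4210/21 ≈ -200.48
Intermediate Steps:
g(T) = 3*T (g(T) = 2*T + T = 3*T)
z = 14 (z = -2 + (0 + 4)**2 = -2 + 4**2 = -2 + 16 = 14)
Z(M, y) = 14*M*y (Z(M, y) = (14*M)*y = 14*M*y)
b(q, X) = -2 - 1/(210*q) (b(q, X) = -2 + 1/(0 + 14*(-5)*(3*q)) = -2 + 1/(0 - 210*q) = -2 + 1/(-210*q) = -2 - 1/(210*q))
100*b(1, 3) = 100*(-2 - 1/210/1) = 100*(-2 - 1/210*1) = 100*(-2 - 1/210) = 100*(-421/210) = -4210/21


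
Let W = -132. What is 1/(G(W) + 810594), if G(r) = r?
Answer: 1/810462 ≈ 1.2339e-6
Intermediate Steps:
1/(G(W) + 810594) = 1/(-132 + 810594) = 1/810462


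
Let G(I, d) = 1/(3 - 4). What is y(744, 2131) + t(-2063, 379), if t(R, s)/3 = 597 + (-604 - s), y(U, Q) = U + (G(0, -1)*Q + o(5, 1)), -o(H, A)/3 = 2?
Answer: -2551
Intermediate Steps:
o(H, A) = -6 (o(H, A) = -3*2 = -6)
G(I, d) = -1 (G(I, d) = 1/(-1) = -1)
y(U, Q) = -6 + U - Q (y(U, Q) = U + (-Q - 6) = U + (-6 - Q) = -6 + U - Q)
t(R, s) = -21 - 3*s (t(R, s) = 3*(597 + (-604 - s)) = 3*(-7 - s) = -21 - 3*s)
y(744, 2131) + t(-2063, 379) = (-6 + 744 - 1*2131) + (-21 - 3*379) = (-6 + 744 - 2131) + (-21 - 1137) = -1393 - 1158 = -2551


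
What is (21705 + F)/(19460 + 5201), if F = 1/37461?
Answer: 8935066/10151931 ≈ 0.88013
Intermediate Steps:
F = 1/37461 ≈ 2.6694e-5
(21705 + F)/(19460 + 5201) = (21705 + 1/37461)/(19460 + 5201) = (813091006/37461)/24661 = (813091006/37461)*(1/24661) = 8935066/10151931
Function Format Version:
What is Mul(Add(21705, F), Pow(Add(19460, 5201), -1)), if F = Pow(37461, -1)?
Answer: Rational(8935066, 10151931) ≈ 0.88013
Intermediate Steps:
F = Rational(1, 37461) ≈ 2.6694e-5
Mul(Add(21705, F), Pow(Add(19460, 5201), -1)) = Mul(Add(21705, Rational(1, 37461)), Pow(Add(19460, 5201), -1)) = Mul(Rational(813091006, 37461), Pow(24661, -1)) = Mul(Rational(813091006, 37461), Rational(1, 24661)) = Rational(8935066, 10151931)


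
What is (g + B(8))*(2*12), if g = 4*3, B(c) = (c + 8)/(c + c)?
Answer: 312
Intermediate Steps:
B(c) = (8 + c)/(2*c) (B(c) = (8 + c)/((2*c)) = (8 + c)*(1/(2*c)) = (8 + c)/(2*c))
g = 12
(g + B(8))*(2*12) = (12 + (½)*(8 + 8)/8)*(2*12) = (12 + (½)*(⅛)*16)*24 = (12 + 1)*24 = 13*24 = 312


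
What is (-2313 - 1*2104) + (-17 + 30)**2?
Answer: -4248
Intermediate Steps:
(-2313 - 1*2104) + (-17 + 30)**2 = (-2313 - 2104) + 13**2 = -4417 + 169 = -4248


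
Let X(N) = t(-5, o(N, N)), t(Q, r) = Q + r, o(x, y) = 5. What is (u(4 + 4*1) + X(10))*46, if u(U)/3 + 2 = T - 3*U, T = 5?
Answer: -2898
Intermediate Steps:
u(U) = 9 - 9*U (u(U) = -6 + 3*(5 - 3*U) = -6 + (15 - 9*U) = 9 - 9*U)
X(N) = 0 (X(N) = -5 + 5 = 0)
(u(4 + 4*1) + X(10))*46 = ((9 - 9*(4 + 4*1)) + 0)*46 = ((9 - 9*(4 + 4)) + 0)*46 = ((9 - 9*8) + 0)*46 = ((9 - 72) + 0)*46 = (-63 + 0)*46 = -63*46 = -2898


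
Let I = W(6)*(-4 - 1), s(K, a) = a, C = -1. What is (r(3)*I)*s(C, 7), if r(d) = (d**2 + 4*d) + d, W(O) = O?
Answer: -5040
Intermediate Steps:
r(d) = d**2 + 5*d
I = -30 (I = 6*(-4 - 1) = 6*(-5) = -30)
(r(3)*I)*s(C, 7) = ((3*(5 + 3))*(-30))*7 = ((3*8)*(-30))*7 = (24*(-30))*7 = -720*7 = -5040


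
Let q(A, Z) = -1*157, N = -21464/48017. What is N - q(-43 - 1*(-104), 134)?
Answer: 7517205/48017 ≈ 156.55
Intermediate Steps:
N = -21464/48017 (N = -21464*1/48017 = -21464/48017 ≈ -0.44701)
q(A, Z) = -157
N - q(-43 - 1*(-104), 134) = -21464/48017 - 1*(-157) = -21464/48017 + 157 = 7517205/48017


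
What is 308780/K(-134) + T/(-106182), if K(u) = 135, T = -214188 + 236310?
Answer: 364265461/159273 ≈ 2287.1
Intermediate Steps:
T = 22122
308780/K(-134) + T/(-106182) = 308780/135 + 22122/(-106182) = 308780*(1/135) + 22122*(-1/106182) = 61756/27 - 1229/5899 = 364265461/159273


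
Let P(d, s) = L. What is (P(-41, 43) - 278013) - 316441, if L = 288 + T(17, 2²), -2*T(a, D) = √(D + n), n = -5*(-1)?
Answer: -1188335/2 ≈ -5.9417e+5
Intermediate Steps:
n = 5
T(a, D) = -√(5 + D)/2 (T(a, D) = -√(D + 5)/2 = -√(5 + D)/2)
L = 573/2 (L = 288 - √(5 + 2²)/2 = 288 - √(5 + 4)/2 = 288 - √9/2 = 288 - ½*3 = 288 - 3/2 = 573/2 ≈ 286.50)
P(d, s) = 573/2
(P(-41, 43) - 278013) - 316441 = (573/2 - 278013) - 316441 = -555453/2 - 316441 = -1188335/2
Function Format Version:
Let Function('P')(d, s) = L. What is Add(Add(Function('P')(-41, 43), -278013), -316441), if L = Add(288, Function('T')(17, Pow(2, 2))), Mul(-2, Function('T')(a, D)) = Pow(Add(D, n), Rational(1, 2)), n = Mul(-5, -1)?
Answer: Rational(-1188335, 2) ≈ -5.9417e+5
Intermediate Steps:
n = 5
Function('T')(a, D) = Mul(Rational(-1, 2), Pow(Add(5, D), Rational(1, 2))) (Function('T')(a, D) = Mul(Rational(-1, 2), Pow(Add(D, 5), Rational(1, 2))) = Mul(Rational(-1, 2), Pow(Add(5, D), Rational(1, 2))))
L = Rational(573, 2) (L = Add(288, Mul(Rational(-1, 2), Pow(Add(5, Pow(2, 2)), Rational(1, 2)))) = Add(288, Mul(Rational(-1, 2), Pow(Add(5, 4), Rational(1, 2)))) = Add(288, Mul(Rational(-1, 2), Pow(9, Rational(1, 2)))) = Add(288, Mul(Rational(-1, 2), 3)) = Add(288, Rational(-3, 2)) = Rational(573, 2) ≈ 286.50)
Function('P')(d, s) = Rational(573, 2)
Add(Add(Function('P')(-41, 43), -278013), -316441) = Add(Add(Rational(573, 2), -278013), -316441) = Add(Rational(-555453, 2), -316441) = Rational(-1188335, 2)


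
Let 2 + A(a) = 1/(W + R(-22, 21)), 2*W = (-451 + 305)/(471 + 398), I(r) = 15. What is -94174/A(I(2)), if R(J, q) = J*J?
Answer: 39602333002/840177 ≈ 47136.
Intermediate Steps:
R(J, q) = J**2
W = -73/869 (W = ((-451 + 305)/(471 + 398))/2 = (-146/869)/2 = (-146*1/869)/2 = (1/2)*(-146/869) = -73/869 ≈ -0.084005)
A(a) = -840177/420523 (A(a) = -2 + 1/(-73/869 + (-22)**2) = -2 + 1/(-73/869 + 484) = -2 + 1/(420523/869) = -2 + 869/420523 = -840177/420523)
-94174/A(I(2)) = -94174/(-840177/420523) = -94174*(-420523/840177) = 39602333002/840177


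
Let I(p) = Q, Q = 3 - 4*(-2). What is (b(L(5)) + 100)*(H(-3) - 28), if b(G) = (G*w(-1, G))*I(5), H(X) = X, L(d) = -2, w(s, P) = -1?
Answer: -3782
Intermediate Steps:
Q = 11 (Q = 3 + 8 = 11)
I(p) = 11
b(G) = -11*G (b(G) = (G*(-1))*11 = -G*11 = -11*G)
(b(L(5)) + 100)*(H(-3) - 28) = (-11*(-2) + 100)*(-3 - 28) = (22 + 100)*(-31) = 122*(-31) = -3782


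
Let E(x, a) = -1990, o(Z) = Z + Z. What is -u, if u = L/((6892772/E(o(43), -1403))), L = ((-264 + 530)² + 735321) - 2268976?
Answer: -1455584505/3446386 ≈ -422.35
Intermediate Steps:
o(Z) = 2*Z
L = -1462899 (L = (266² + 735321) - 2268976 = (70756 + 735321) - 2268976 = 806077 - 2268976 = -1462899)
u = 1455584505/3446386 (u = -1462899/(6892772/(-1990)) = -1462899/(6892772*(-1/1990)) = -1462899/(-3446386/995) = -1462899*(-995/3446386) = 1455584505/3446386 ≈ 422.35)
-u = -1*1455584505/3446386 = -1455584505/3446386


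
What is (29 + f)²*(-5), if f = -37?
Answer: -320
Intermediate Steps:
(29 + f)²*(-5) = (29 - 37)²*(-5) = (-8)²*(-5) = 64*(-5) = -320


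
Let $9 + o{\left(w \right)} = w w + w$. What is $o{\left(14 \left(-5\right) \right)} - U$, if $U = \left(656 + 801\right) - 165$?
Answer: $3529$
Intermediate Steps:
$o{\left(w \right)} = -9 + w + w^{2}$ ($o{\left(w \right)} = -9 + \left(w w + w\right) = -9 + \left(w^{2} + w\right) = -9 + \left(w + w^{2}\right) = -9 + w + w^{2}$)
$U = 1292$ ($U = 1457 - 165 = 1292$)
$o{\left(14 \left(-5\right) \right)} - U = \left(-9 + 14 \left(-5\right) + \left(14 \left(-5\right)\right)^{2}\right) - 1292 = \left(-9 - 70 + \left(-70\right)^{2}\right) - 1292 = \left(-9 - 70 + 4900\right) - 1292 = 4821 - 1292 = 3529$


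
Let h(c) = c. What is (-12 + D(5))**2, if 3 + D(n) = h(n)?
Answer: 100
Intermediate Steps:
D(n) = -3 + n
(-12 + D(5))**2 = (-12 + (-3 + 5))**2 = (-12 + 2)**2 = (-10)**2 = 100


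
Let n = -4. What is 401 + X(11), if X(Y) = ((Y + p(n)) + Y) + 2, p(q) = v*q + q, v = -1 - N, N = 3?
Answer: 437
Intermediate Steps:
v = -4 (v = -1 - 1*3 = -1 - 3 = -4)
p(q) = -3*q (p(q) = -4*q + q = -3*q)
X(Y) = 14 + 2*Y (X(Y) = ((Y - 3*(-4)) + Y) + 2 = ((Y + 12) + Y) + 2 = ((12 + Y) + Y) + 2 = (12 + 2*Y) + 2 = 14 + 2*Y)
401 + X(11) = 401 + (14 + 2*11) = 401 + (14 + 22) = 401 + 36 = 437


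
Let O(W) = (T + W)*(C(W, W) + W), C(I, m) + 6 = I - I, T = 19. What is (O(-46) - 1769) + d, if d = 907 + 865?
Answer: 1407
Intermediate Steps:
C(I, m) = -6 (C(I, m) = -6 + (I - I) = -6 + 0 = -6)
O(W) = (-6 + W)*(19 + W) (O(W) = (19 + W)*(-6 + W) = (-6 + W)*(19 + W))
d = 1772
(O(-46) - 1769) + d = ((-114 + (-46)² + 13*(-46)) - 1769) + 1772 = ((-114 + 2116 - 598) - 1769) + 1772 = (1404 - 1769) + 1772 = -365 + 1772 = 1407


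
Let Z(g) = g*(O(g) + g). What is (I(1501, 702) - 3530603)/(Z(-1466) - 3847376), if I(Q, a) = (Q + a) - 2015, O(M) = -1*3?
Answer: 3530415/1693822 ≈ 2.0843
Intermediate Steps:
O(M) = -3
I(Q, a) = -2015 + Q + a
Z(g) = g*(-3 + g)
(I(1501, 702) - 3530603)/(Z(-1466) - 3847376) = ((-2015 + 1501 + 702) - 3530603)/(-1466*(-3 - 1466) - 3847376) = (188 - 3530603)/(-1466*(-1469) - 3847376) = -3530415/(2153554 - 3847376) = -3530415/(-1693822) = -3530415*(-1/1693822) = 3530415/1693822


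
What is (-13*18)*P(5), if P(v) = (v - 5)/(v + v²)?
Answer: 0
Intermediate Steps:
P(v) = (-5 + v)/(v + v²)
(-13*18)*P(5) = (-13*18)*((-5 + 5)/(5*(1 + 5))) = -234*0/(5*6) = -234*0 = 0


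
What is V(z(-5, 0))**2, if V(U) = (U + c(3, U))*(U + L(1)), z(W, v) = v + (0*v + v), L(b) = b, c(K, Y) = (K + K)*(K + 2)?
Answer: 900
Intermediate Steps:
c(K, Y) = 2*K*(2 + K) (c(K, Y) = (2*K)*(2 + K) = 2*K*(2 + K))
z(W, v) = 2*v (z(W, v) = v + (0 + v) = v + v = 2*v)
V(U) = (1 + U)*(30 + U) (V(U) = (U + 2*3*(2 + 3))*(U + 1) = (U + 2*3*5)*(1 + U) = (U + 30)*(1 + U) = (30 + U)*(1 + U) = (1 + U)*(30 + U))
V(z(-5, 0))**2 = (30 + (2*0)**2 + 31*(2*0))**2 = (30 + 0**2 + 31*0)**2 = (30 + 0 + 0)**2 = 30**2 = 900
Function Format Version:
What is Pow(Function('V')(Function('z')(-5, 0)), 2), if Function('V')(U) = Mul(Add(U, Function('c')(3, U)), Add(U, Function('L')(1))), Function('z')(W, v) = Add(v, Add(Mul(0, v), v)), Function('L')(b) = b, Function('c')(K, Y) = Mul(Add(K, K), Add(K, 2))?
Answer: 900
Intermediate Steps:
Function('c')(K, Y) = Mul(2, K, Add(2, K)) (Function('c')(K, Y) = Mul(Mul(2, K), Add(2, K)) = Mul(2, K, Add(2, K)))
Function('z')(W, v) = Mul(2, v) (Function('z')(W, v) = Add(v, Add(0, v)) = Add(v, v) = Mul(2, v))
Function('V')(U) = Mul(Add(1, U), Add(30, U)) (Function('V')(U) = Mul(Add(U, Mul(2, 3, Add(2, 3))), Add(U, 1)) = Mul(Add(U, Mul(2, 3, 5)), Add(1, U)) = Mul(Add(U, 30), Add(1, U)) = Mul(Add(30, U), Add(1, U)) = Mul(Add(1, U), Add(30, U)))
Pow(Function('V')(Function('z')(-5, 0)), 2) = Pow(Add(30, Pow(Mul(2, 0), 2), Mul(31, Mul(2, 0))), 2) = Pow(Add(30, Pow(0, 2), Mul(31, 0)), 2) = Pow(Add(30, 0, 0), 2) = Pow(30, 2) = 900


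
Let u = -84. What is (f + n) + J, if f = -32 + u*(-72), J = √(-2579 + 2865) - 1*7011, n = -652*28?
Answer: -19251 + √286 ≈ -19234.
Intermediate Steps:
n = -18256
J = -7011 + √286 (J = √286 - 7011 = -7011 + √286 ≈ -6994.1)
f = 6016 (f = -32 - 84*(-72) = -32 + 6048 = 6016)
(f + n) + J = (6016 - 18256) + (-7011 + √286) = -12240 + (-7011 + √286) = -19251 + √286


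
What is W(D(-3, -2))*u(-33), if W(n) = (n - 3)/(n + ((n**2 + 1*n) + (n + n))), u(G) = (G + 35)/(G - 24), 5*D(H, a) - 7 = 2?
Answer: 20/4959 ≈ 0.0040331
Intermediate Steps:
D(H, a) = 9/5 (D(H, a) = 7/5 + (1/5)*2 = 7/5 + 2/5 = 9/5)
u(G) = (35 + G)/(-24 + G)
W(n) = (-3 + n)/(n**2 + 4*n) (W(n) = (-3 + n)/(n + ((n**2 + n) + 2*n)) = (-3 + n)/(n + ((n + n**2) + 2*n)) = (-3 + n)/(n + (n**2 + 3*n)) = (-3 + n)/(n**2 + 4*n))
W(D(-3, -2))*u(-33) = ((-3 + 9/5)/((9/5)*(4 + 9/5)))*((35 - 33)/(-24 - 33)) = ((5/9)*(-6/5)/(29/5))*(2/(-57)) = ((5/9)*(5/29)*(-6/5))*(-1/57*2) = -10/87*(-2/57) = 20/4959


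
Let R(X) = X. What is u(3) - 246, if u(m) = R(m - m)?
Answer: -246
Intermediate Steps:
u(m) = 0 (u(m) = m - m = 0)
u(3) - 246 = 0 - 246 = -246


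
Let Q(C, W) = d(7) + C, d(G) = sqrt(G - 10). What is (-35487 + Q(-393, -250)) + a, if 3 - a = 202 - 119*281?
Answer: -2640 + I*sqrt(3) ≈ -2640.0 + 1.732*I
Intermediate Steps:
d(G) = sqrt(-10 + G)
a = 33240 (a = 3 - (202 - 119*281) = 3 - (202 - 33439) = 3 - 1*(-33237) = 3 + 33237 = 33240)
Q(C, W) = C + I*sqrt(3) (Q(C, W) = sqrt(-10 + 7) + C = sqrt(-3) + C = I*sqrt(3) + C = C + I*sqrt(3))
(-35487 + Q(-393, -250)) + a = (-35487 + (-393 + I*sqrt(3))) + 33240 = (-35880 + I*sqrt(3)) + 33240 = -2640 + I*sqrt(3)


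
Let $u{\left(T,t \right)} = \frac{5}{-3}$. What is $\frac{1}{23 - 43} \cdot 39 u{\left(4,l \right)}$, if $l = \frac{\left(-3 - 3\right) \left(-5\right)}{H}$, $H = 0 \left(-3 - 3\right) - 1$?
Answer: $\frac{13}{4} \approx 3.25$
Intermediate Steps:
$H = -1$ ($H = 0 \left(-6\right) - 1 = 0 - 1 = -1$)
$l = -30$ ($l = \frac{\left(-3 - 3\right) \left(-5\right)}{-1} = \left(-6\right) \left(-5\right) \left(-1\right) = 30 \left(-1\right) = -30$)
$u{\left(T,t \right)} = - \frac{5}{3}$ ($u{\left(T,t \right)} = 5 \left(- \frac{1}{3}\right) = - \frac{5}{3}$)
$\frac{1}{23 - 43} \cdot 39 u{\left(4,l \right)} = \frac{1}{23 - 43} \cdot 39 \left(- \frac{5}{3}\right) = \frac{1}{-20} \cdot 39 \left(- \frac{5}{3}\right) = \left(- \frac{1}{20}\right) 39 \left(- \frac{5}{3}\right) = \left(- \frac{39}{20}\right) \left(- \frac{5}{3}\right) = \frac{13}{4}$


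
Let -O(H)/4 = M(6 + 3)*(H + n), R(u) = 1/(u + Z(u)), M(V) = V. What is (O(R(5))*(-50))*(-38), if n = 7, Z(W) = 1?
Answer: -490200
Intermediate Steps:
R(u) = 1/(1 + u) (R(u) = 1/(u + 1) = 1/(1 + u))
O(H) = -252 - 36*H (O(H) = -4*(6 + 3)*(H + 7) = -36*(7 + H) = -4*(63 + 9*H) = -252 - 36*H)
(O(R(5))*(-50))*(-38) = ((-252 - 36/(1 + 5))*(-50))*(-38) = ((-252 - 36/6)*(-50))*(-38) = ((-252 - 36*1/6)*(-50))*(-38) = ((-252 - 6)*(-50))*(-38) = -258*(-50)*(-38) = 12900*(-38) = -490200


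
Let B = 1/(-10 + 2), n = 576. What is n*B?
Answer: -72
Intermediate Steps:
B = -1/8 (B = 1/(-8) = -1/8 ≈ -0.12500)
n*B = 576*(-1/8) = -72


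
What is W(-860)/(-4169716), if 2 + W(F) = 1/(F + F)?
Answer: 3441/7171911520 ≈ 4.7979e-7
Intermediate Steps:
W(F) = -2 + 1/(2*F) (W(F) = -2 + 1/(F + F) = -2 + 1/(2*F))
W(-860)/(-4169716) = (-2 + (½)/(-860))/(-4169716) = (-2 + (½)*(-1/860))*(-1/4169716) = (-2 - 1/1720)*(-1/4169716) = -3441/1720*(-1/4169716) = 3441/7171911520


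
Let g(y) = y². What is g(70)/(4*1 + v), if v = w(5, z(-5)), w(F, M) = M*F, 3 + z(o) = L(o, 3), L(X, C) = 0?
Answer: -4900/11 ≈ -445.45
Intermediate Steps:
z(o) = -3 (z(o) = -3 + 0 = -3)
w(F, M) = F*M
v = -15 (v = 5*(-3) = -15)
g(70)/(4*1 + v) = 70²/(4*1 - 15) = 4900/(4 - 15) = 4900/(-11) = 4900*(-1/11) = -4900/11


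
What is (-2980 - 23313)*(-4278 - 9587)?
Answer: 364552445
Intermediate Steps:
(-2980 - 23313)*(-4278 - 9587) = -26293*(-13865) = 364552445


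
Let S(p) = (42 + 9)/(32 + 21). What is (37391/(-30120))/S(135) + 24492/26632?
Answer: -1894324487/5113743480 ≈ -0.37044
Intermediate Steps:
S(p) = 51/53
(37391/(-30120))/S(135) + 24492/26632 = (37391/(-30120))/(51/53) + 24492/26632 = (37391*(-1/30120))*(53/51) + 24492*(1/26632) = -37391/30120*53/51 + 6123/6658 = -1981723/1536120 + 6123/6658 = -1894324487/5113743480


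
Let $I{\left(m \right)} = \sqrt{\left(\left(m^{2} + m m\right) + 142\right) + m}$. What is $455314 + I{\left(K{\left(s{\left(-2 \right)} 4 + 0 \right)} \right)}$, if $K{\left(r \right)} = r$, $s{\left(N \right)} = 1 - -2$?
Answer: $455314 + \sqrt{442} \approx 4.5534 \cdot 10^{5}$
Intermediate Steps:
$s{\left(N \right)} = 3$ ($s{\left(N \right)} = 1 + 2 = 3$)
$I{\left(m \right)} = \sqrt{142 + m + 2 m^{2}}$ ($I{\left(m \right)} = \sqrt{\left(\left(m^{2} + m^{2}\right) + 142\right) + m} = \sqrt{\left(2 m^{2} + 142\right) + m} = \sqrt{\left(142 + 2 m^{2}\right) + m} = \sqrt{142 + m + 2 m^{2}}$)
$455314 + I{\left(K{\left(s{\left(-2 \right)} 4 + 0 \right)} \right)} = 455314 + \sqrt{142 + \left(3 \cdot 4 + 0\right) + 2 \left(3 \cdot 4 + 0\right)^{2}} = 455314 + \sqrt{142 + \left(12 + 0\right) + 2 \left(12 + 0\right)^{2}} = 455314 + \sqrt{142 + 12 + 2 \cdot 12^{2}} = 455314 + \sqrt{142 + 12 + 2 \cdot 144} = 455314 + \sqrt{142 + 12 + 288} = 455314 + \sqrt{442}$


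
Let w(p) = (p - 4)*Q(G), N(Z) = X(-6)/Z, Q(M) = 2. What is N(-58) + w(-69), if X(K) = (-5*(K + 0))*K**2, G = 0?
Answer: -4774/29 ≈ -164.62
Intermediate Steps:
X(K) = -5*K**3 (X(K) = (-5*K)*K**2 = -5*K**3)
N(Z) = 1080/Z (N(Z) = (-5*(-6)**3)/Z = (-5*(-216))/Z = 1080/Z)
w(p) = -8 + 2*p (w(p) = (p - 4)*2 = (-4 + p)*2 = -8 + 2*p)
N(-58) + w(-69) = 1080/(-58) + (-8 + 2*(-69)) = 1080*(-1/58) + (-8 - 138) = -540/29 - 146 = -4774/29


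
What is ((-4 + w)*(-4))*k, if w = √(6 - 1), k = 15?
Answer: 240 - 60*√5 ≈ 105.84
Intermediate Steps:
w = √5 ≈ 2.2361
((-4 + w)*(-4))*k = ((-4 + √5)*(-4))*15 = (16 - 4*√5)*15 = 240 - 60*√5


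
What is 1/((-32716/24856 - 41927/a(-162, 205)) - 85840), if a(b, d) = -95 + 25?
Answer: -108745/9269680338 ≈ -1.1731e-5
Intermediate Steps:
a(b, d) = -70
1/((-32716/24856 - 41927/a(-162, 205)) - 85840) = 1/((-32716/24856 - 41927/(-70)) - 85840) = 1/((-32716*1/24856 - 41927*(-1/70)) - 85840) = 1/((-8179/6214 + 41927/70) - 85840) = 1/(64990462/108745 - 85840) = 1/(-9269680338/108745) = -108745/9269680338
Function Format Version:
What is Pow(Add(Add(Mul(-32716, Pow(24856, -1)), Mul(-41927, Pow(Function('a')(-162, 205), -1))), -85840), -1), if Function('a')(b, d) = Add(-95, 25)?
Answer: Rational(-108745, 9269680338) ≈ -1.1731e-5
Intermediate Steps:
Function('a')(b, d) = -70
Pow(Add(Add(Mul(-32716, Pow(24856, -1)), Mul(-41927, Pow(Function('a')(-162, 205), -1))), -85840), -1) = Pow(Add(Add(Mul(-32716, Pow(24856, -1)), Mul(-41927, Pow(-70, -1))), -85840), -1) = Pow(Add(Add(Mul(-32716, Rational(1, 24856)), Mul(-41927, Rational(-1, 70))), -85840), -1) = Pow(Add(Add(Rational(-8179, 6214), Rational(41927, 70)), -85840), -1) = Pow(Add(Rational(64990462, 108745), -85840), -1) = Pow(Rational(-9269680338, 108745), -1) = Rational(-108745, 9269680338)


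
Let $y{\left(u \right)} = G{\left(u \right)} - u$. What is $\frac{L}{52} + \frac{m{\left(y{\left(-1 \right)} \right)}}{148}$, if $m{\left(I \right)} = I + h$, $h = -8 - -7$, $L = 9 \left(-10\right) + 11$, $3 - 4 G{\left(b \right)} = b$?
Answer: $- \frac{1455}{962} \approx -1.5125$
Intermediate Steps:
$G{\left(b \right)} = \frac{3}{4} - \frac{b}{4}$
$L = -79$ ($L = -90 + 11 = -79$)
$h = -1$ ($h = -8 + 7 = -1$)
$y{\left(u \right)} = \frac{3}{4} - \frac{5 u}{4}$ ($y{\left(u \right)} = \left(\frac{3}{4} - \frac{u}{4}\right) - u = \frac{3}{4} - \frac{5 u}{4}$)
$m{\left(I \right)} = -1 + I$ ($m{\left(I \right)} = I - 1 = -1 + I$)
$\frac{L}{52} + \frac{m{\left(y{\left(-1 \right)} \right)}}{148} = - \frac{79}{52} + \frac{-1 + \left(\frac{3}{4} - - \frac{5}{4}\right)}{148} = \left(-79\right) \frac{1}{52} + \left(-1 + \left(\frac{3}{4} + \frac{5}{4}\right)\right) \frac{1}{148} = - \frac{79}{52} + \left(-1 + 2\right) \frac{1}{148} = - \frac{79}{52} + 1 \cdot \frac{1}{148} = - \frac{79}{52} + \frac{1}{148} = - \frac{1455}{962}$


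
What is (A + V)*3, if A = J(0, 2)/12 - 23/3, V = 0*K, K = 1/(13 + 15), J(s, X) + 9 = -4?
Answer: -105/4 ≈ -26.250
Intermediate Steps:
J(s, X) = -13 (J(s, X) = -9 - 4 = -13)
K = 1/28 ≈ 0.035714
V = 0 (V = 0*(1/28) = 0)
A = -35/4 (A = -13/12 - 23/3 = -35/4 ≈ -8.7500)
(A + V)*3 = (-35/4 + 0)*3 = -35/4*3 = -105/4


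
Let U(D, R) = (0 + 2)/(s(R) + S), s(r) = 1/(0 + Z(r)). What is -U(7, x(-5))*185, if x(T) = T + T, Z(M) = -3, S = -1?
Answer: 555/2 ≈ 277.50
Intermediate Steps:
x(T) = 2*T
s(r) = -1/3 (s(r) = 1/(0 - 3) = 1/(-3) = -1/3)
U(D, R) = -3/2 (U(D, R) = (0 + 2)/(-1/3 - 1) = 2/(-4/3) = 2*(-3/4) = -3/2)
-U(7, x(-5))*185 = -(-3)*185/2 = -1*(-555/2) = 555/2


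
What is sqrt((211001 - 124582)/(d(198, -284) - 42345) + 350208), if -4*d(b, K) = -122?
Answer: sqrt(2508198757312226)/84629 ≈ 591.78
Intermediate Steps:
d(b, K) = 61/2 (d(b, K) = -1/4*(-122) = 61/2)
sqrt((211001 - 124582)/(d(198, -284) - 42345) + 350208) = sqrt((211001 - 124582)/(61/2 - 42345) + 350208) = sqrt(86419/(-84629/2) + 350208) = sqrt(86419*(-2/84629) + 350208) = sqrt(-172838/84629 + 350208) = sqrt(29637579994/84629) = sqrt(2508198757312226)/84629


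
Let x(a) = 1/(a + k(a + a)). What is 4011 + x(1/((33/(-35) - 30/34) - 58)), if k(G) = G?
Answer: 7124039/1785 ≈ 3991.1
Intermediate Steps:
x(a) = 1/(3*a) (x(a) = 1/(a + (a + a)) = 1/(a + 2*a) = 1/(3*a))
4011 + x(1/((33/(-35) - 30/34) - 58)) = 4011 + 1/(3*(1/((33/(-35) - 30/34) - 58))) = 4011 + 1/(3*(1/((33*(-1/35) - 30*1/34) - 58))) = 4011 + 1/(3*(1/((-33/35 - 15/17) - 58))) = 4011 + 1/(3*(1/(-1086/595 - 58))) = 4011 + 1/(3*(1/(-35596/595))) = 4011 + 1/(3*(-595/35596)) = 4011 + (⅓)*(-35596/595) = 4011 - 35596/1785 = 7124039/1785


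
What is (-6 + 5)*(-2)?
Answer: 2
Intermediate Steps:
(-6 + 5)*(-2) = -1*(-2) = 2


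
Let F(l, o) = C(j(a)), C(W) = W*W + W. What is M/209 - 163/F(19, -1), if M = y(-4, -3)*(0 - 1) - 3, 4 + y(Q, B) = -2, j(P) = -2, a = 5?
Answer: -34061/418 ≈ -81.486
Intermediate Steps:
y(Q, B) = -6 (y(Q, B) = -4 - 2 = -6)
C(W) = W + W² (C(W) = W² + W = W + W²)
F(l, o) = 2 (F(l, o) = -2*(1 - 2) = -2*(-1) = 2)
M = 3 (M = -6*(0 - 1) - 3 = -6*(-1) - 3 = 6 - 3 = 3)
M/209 - 163/F(19, -1) = 3/209 - 163/2 = -34061/418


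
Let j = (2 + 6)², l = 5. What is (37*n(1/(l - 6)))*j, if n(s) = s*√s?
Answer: -2368*I ≈ -2368.0*I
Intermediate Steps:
n(s) = s^(3/2)
j = 64 (j = 8² = 64)
(37*n(1/(l - 6)))*j = (37*(1/(5 - 6))^(3/2))*64 = (37*(1/(-1))^(3/2))*64 = (37*(-1)^(3/2))*64 = (37*(-I))*64 = -37*I*64 = -2368*I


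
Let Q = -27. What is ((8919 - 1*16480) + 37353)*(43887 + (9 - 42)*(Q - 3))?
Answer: 1336975584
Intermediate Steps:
((8919 - 1*16480) + 37353)*(43887 + (9 - 42)*(Q - 3)) = ((8919 - 1*16480) + 37353)*(43887 + (9 - 42)*(-27 - 3)) = ((8919 - 16480) + 37353)*(43887 - 33*(-30)) = (-7561 + 37353)*(43887 + 990) = 29792*44877 = 1336975584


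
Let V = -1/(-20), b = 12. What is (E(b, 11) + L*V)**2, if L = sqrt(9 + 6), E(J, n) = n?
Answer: (220 + sqrt(15))**2/400 ≈ 125.30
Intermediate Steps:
L = sqrt(15) ≈ 3.8730
V = 1/20 (V = -1*(-1/20) = 1/20 ≈ 0.050000)
(E(b, 11) + L*V)**2 = (11 + sqrt(15)*(1/20))**2 = (11 + sqrt(15)/20)**2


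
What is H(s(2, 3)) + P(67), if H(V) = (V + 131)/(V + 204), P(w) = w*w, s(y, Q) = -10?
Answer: 870987/194 ≈ 4489.6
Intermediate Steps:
P(w) = w²
H(V) = (131 + V)/(204 + V)
H(s(2, 3)) + P(67) = (131 - 10)/(204 - 10) + 67² = 121/194 + 4489 = 870987/194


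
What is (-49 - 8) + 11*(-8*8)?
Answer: -761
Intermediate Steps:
(-49 - 8) + 11*(-8*8) = -57 + 11*(-64) = -57 - 704 = -761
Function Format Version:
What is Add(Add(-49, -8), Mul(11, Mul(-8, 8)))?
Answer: -761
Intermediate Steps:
Add(Add(-49, -8), Mul(11, Mul(-8, 8))) = Add(-57, Mul(11, -64)) = Add(-57, -704) = -761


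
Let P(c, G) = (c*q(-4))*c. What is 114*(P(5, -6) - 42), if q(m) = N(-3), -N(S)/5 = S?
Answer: 37962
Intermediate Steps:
N(S) = -5*S
q(m) = 15 (q(m) = -5*(-3) = 15)
P(c, G) = 15*c**2 (P(c, G) = (c*15)*c = (15*c)*c = 15*c**2)
114*(P(5, -6) - 42) = 114*(15*5**2 - 42) = 114*(15*25 - 42) = 114*(375 - 42) = 114*333 = 37962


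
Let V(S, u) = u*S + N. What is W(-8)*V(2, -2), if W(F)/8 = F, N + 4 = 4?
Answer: 256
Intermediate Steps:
N = 0 (N = -4 + 4 = 0)
V(S, u) = S*u (V(S, u) = u*S + 0 = S*u + 0 = S*u)
W(F) = 8*F
W(-8)*V(2, -2) = (8*(-8))*(2*(-2)) = -64*(-4) = 256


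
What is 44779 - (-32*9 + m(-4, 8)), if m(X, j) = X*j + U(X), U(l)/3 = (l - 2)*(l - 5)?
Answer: 44937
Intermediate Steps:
U(l) = 3*(-5 + l)*(-2 + l) (U(l) = 3*((l - 2)*(l - 5)) = 3*((-2 + l)*(-5 + l)) = 3*((-5 + l)*(-2 + l)) = 3*(-5 + l)*(-2 + l))
m(X, j) = 30 - 21*X + 3*X² + X*j (m(X, j) = X*j + (30 - 21*X + 3*X²) = 30 - 21*X + 3*X² + X*j)
44779 - (-32*9 + m(-4, 8)) = 44779 - (-32*9 + (30 - 21*(-4) + 3*(-4)² - 4*8)) = 44779 - (-288 + (30 + 84 + 3*16 - 32)) = 44779 - (-288 + (30 + 84 + 48 - 32)) = 44779 - (-288 + 130) = 44779 - 1*(-158) = 44779 + 158 = 44937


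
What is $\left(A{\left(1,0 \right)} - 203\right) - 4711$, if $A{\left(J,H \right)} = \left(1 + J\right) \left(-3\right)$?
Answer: $-4920$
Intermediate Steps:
$A{\left(J,H \right)} = -3 - 3 J$
$\left(A{\left(1,0 \right)} - 203\right) - 4711 = \left(\left(-3 - 3\right) - 203\right) - 4711 = \left(-6 - 203\right) - 4711 = -209 - 4711 = -4920$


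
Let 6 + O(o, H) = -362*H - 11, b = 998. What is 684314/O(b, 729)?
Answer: -684314/263915 ≈ -2.5929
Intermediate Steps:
O(o, H) = -17 - 362*H (O(o, H) = -6 + (-362*H - 11) = -6 + (-11 - 362*H) = -17 - 362*H)
684314/O(b, 729) = 684314/(-17 - 362*729) = 684314/(-17 - 263898) = 684314/(-263915) = 684314*(-1/263915) = -684314/263915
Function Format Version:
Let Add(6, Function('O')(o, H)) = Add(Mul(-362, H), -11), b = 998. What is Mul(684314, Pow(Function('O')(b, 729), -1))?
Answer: Rational(-684314, 263915) ≈ -2.5929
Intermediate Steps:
Function('O')(o, H) = Add(-17, Mul(-362, H)) (Function('O')(o, H) = Add(-6, Add(Mul(-362, H), -11)) = Add(-6, Add(-11, Mul(-362, H))) = Add(-17, Mul(-362, H)))
Mul(684314, Pow(Function('O')(b, 729), -1)) = Mul(684314, Pow(Add(-17, Mul(-362, 729)), -1)) = Mul(684314, Pow(Add(-17, -263898), -1)) = Mul(684314, Pow(-263915, -1)) = Mul(684314, Rational(-1, 263915)) = Rational(-684314, 263915)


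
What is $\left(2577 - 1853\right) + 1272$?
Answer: $1996$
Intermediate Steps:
$\left(2577 - 1853\right) + 1272 = 724 + 1272 = 1996$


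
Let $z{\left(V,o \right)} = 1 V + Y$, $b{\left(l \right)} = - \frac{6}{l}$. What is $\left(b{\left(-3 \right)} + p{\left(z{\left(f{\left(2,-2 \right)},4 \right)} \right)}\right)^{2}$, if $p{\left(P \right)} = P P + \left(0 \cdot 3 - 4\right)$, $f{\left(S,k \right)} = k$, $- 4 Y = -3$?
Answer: $\frac{49}{256} \approx 0.19141$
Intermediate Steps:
$Y = \frac{3}{4}$ ($Y = \left(- \frac{1}{4}\right) \left(-3\right) = \frac{3}{4} \approx 0.75$)
$z{\left(V,o \right)} = \frac{3}{4} + V$ ($z{\left(V,o \right)} = 1 V + \frac{3}{4} = V + \frac{3}{4} = \frac{3}{4} + V$)
$p{\left(P \right)} = -4 + P^{2}$ ($p{\left(P \right)} = P^{2} + \left(0 - 4\right) = P^{2} - 4 = -4 + P^{2}$)
$\left(b{\left(-3 \right)} + p{\left(z{\left(f{\left(2,-2 \right)},4 \right)} \right)}\right)^{2} = \left(- \frac{6}{-3} - \left(4 - \left(\frac{3}{4} - 2\right)^{2}\right)\right)^{2} = \left(\left(-6\right) \left(- \frac{1}{3}\right) - \left(4 - \left(- \frac{5}{4}\right)^{2}\right)\right)^{2} = \left(2 + \left(-4 + \frac{25}{16}\right)\right)^{2} = \left(2 - \frac{39}{16}\right)^{2} = \left(- \frac{7}{16}\right)^{2} = \frac{49}{256}$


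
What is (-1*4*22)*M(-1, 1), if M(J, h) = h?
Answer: -88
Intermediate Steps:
(-1*4*22)*M(-1, 1) = (-1*4*22)*1 = -4*22*1 = -88*1 = -88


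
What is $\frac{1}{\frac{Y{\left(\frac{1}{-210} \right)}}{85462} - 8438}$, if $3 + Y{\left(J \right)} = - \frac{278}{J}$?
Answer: $- \frac{85462}{721069979} \approx -0.00011852$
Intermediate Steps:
$Y{\left(J \right)} = -3 - \frac{278}{J}$
$\frac{1}{\frac{Y{\left(\frac{1}{-210} \right)}}{85462} - 8438} = \frac{1}{\frac{-3 - \frac{278}{\frac{1}{-210}}}{85462} - 8438} = \frac{1}{\left(-3 - \frac{278}{- \frac{1}{210}}\right) \frac{1}{85462} - 8438} = \frac{1}{\left(-3 - -58380\right) \frac{1}{85462} - 8438} = \frac{1}{\left(-3 + 58380\right) \frac{1}{85462} - 8438} = \frac{1}{58377 \cdot \frac{1}{85462} - 8438} = \frac{1}{\frac{58377}{85462} - 8438} = \frac{1}{- \frac{721069979}{85462}} = - \frac{85462}{721069979}$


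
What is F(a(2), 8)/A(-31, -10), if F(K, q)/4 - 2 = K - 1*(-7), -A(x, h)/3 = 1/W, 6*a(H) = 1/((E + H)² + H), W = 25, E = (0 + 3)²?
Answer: -332150/1107 ≈ -300.04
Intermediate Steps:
E = 9 (E = 3² = 9)
a(H) = 1/(6*(H + (9 + H)²)) (a(H) = 1/(6*((9 + H)² + H)) = 1/(6*(H + (9 + H)²)))
A(x, h) = -3/25
F(K, q) = 36 + 4*K (F(K, q) = 8 + 4*(K - 1*(-7)) = 8 + 4*(K + 7) = 8 + 4*(7 + K) = 8 + (28 + 4*K) = 36 + 4*K)
F(a(2), 8)/A(-31, -10) = (36 + 4*(1/(6*(2 + (9 + 2)²))))/(-3/25) = (36 + 4*(1/(6*(2 + 11²))))*(-25/3) = (36 + 4*(1/(6*(2 + 121))))*(-25/3) = (36 + 4*((⅙)/123))*(-25/3) = (36 + 4*((⅙)*(1/123)))*(-25/3) = (36 + 4*(1/738))*(-25/3) = (36 + 2/369)*(-25/3) = (13286/369)*(-25/3) = -332150/1107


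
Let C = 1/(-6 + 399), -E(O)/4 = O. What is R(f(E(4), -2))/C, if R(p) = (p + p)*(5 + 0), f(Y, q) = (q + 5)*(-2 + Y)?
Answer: -212220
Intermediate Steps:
E(O) = -4*O
f(Y, q) = (-2 + Y)*(5 + q) (f(Y, q) = (5 + q)*(-2 + Y) = (-2 + Y)*(5 + q))
C = 1/393 ≈ 0.0025445
R(p) = 10*p (R(p) = (2*p)*5 = 10*p)
R(f(E(4), -2))/C = (10*(-10 - 2*(-2) + 5*(-4*4) - 4*4*(-2)))/(1/393) = (10*(-10 + 4 + 5*(-16) - 16*(-2)))*393 = (10*(-10 + 4 - 80 + 32))*393 = (10*(-54))*393 = -540*393 = -212220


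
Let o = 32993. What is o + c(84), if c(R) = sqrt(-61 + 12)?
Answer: 32993 + 7*I ≈ 32993.0 + 7.0*I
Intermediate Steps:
c(R) = 7*I (c(R) = sqrt(-49) = 7*I)
o + c(84) = 32993 + 7*I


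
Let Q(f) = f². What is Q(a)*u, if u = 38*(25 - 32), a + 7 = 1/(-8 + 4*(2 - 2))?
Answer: -432117/32 ≈ -13504.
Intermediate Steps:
a = -57/8 (a = -7 + 1/(-8 + 4*(2 - 2)) = -7 + 1/(-8 + 4*0) = -7 + 1/(-8 + 0) = -7 + 1/(-8) = -7 - ⅛ = -57/8 ≈ -7.1250)
u = -266 (u = 38*(-7) = -266)
Q(a)*u = (-57/8)²*(-266) = (3249/64)*(-266) = -432117/32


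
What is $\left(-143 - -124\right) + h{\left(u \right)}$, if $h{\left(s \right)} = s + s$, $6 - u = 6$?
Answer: $-19$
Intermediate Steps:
$u = 0$ ($u = 6 - 6 = 0$)
$h{\left(s \right)} = 2 s$
$\left(-143 - -124\right) + h{\left(u \right)} = \left(-143 - -124\right) + 2 \cdot 0 = \left(-143 + 124\right) + 0 = -19 + 0 = -19$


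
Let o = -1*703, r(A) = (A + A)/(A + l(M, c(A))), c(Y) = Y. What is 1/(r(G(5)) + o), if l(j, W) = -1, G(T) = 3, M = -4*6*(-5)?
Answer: -1/700 ≈ -0.0014286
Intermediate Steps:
M = 120 (M = -24*(-5) = 120)
r(A) = 2*A/(-1 + A) (r(A) = (A + A)/(A - 1) = (2*A)/(-1 + A) = 2*A/(-1 + A))
o = -703
1/(r(G(5)) + o) = 1/(2*3/(-1 + 3) - 703) = 1/(2*3/2 - 703) = 1/(2*3*(1/2) - 703) = 1/(3 - 703) = 1/(-700) = -1/700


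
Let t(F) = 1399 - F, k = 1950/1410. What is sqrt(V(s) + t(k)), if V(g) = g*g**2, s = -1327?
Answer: I*sqrt(5161883810311)/47 ≈ 48340.0*I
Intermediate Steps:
k = 65/47 (k = 1950*(1/1410) = 65/47 ≈ 1.3830)
V(g) = g**3
sqrt(V(s) + t(k)) = sqrt((-1327)**3 + (1399 - 1*65/47)) = sqrt(-2336752783 + (1399 - 65/47)) = sqrt(-2336752783 + 65688/47) = sqrt(-109827315113/47) = I*sqrt(5161883810311)/47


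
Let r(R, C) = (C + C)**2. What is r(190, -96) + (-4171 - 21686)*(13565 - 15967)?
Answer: 62145378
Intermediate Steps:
r(R, C) = 4*C**2 (r(R, C) = (2*C)**2 = 4*C**2)
r(190, -96) + (-4171 - 21686)*(13565 - 15967) = 4*(-96)**2 + (-4171 - 21686)*(13565 - 15967) = 4*9216 - 25857*(-2402) = 36864 + 62108514 = 62145378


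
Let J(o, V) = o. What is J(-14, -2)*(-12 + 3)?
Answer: 126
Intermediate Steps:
J(-14, -2)*(-12 + 3) = -14*(-12 + 3) = -14*(-9) = 126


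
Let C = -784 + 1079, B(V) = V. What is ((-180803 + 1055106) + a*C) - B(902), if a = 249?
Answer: 946856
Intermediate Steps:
C = 295
((-180803 + 1055106) + a*C) - B(902) = ((-180803 + 1055106) + 249*295) - 1*902 = (874303 + 73455) - 902 = 947758 - 902 = 946856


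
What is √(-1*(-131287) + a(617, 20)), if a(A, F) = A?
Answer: 24*√229 ≈ 363.19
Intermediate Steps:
√(-1*(-131287) + a(617, 20)) = √(-1*(-131287) + 617) = √(131287 + 617) = √131904 = 24*√229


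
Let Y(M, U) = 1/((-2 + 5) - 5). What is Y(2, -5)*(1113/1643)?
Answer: -21/62 ≈ -0.33871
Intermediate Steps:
Y(M, U) = -½ (Y(M, U) = 1/(3 - 5) = 1/(-2) = -½)
Y(2, -5)*(1113/1643) = -1113/(2*1643) = -½*21/31 = -21/62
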